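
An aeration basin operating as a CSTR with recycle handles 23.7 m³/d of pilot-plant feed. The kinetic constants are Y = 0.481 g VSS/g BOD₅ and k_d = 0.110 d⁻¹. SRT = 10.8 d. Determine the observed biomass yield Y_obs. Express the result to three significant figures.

Observed yield with endogenous decay: Y_obs = Y / (1 + k_d·θ_c) = 0.481 / (1 + 0.110 × 10.8) = 0.481 / 2.188 = 0.2198 g VSS/g BOD₅.

Y_obs ≈ 0.220 g VSS/g BOD₅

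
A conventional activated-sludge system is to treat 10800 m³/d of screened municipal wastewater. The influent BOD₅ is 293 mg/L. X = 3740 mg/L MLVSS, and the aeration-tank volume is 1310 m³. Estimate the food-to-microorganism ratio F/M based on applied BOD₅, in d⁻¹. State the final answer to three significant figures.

Food-to-microorganism ratio F/M = Q S₀ / (V X) = 10800 × 293 / (1310 × 3740) = 0.6459 d⁻¹.

F/M ≈ 0.646 d⁻¹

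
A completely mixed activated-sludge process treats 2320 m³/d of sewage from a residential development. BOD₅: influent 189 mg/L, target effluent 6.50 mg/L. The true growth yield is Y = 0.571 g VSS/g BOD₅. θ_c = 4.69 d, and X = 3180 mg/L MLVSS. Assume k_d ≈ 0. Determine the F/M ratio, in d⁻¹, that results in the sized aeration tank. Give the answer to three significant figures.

With k_d = 0 the design equation reduces to V = Y Q (S₀−S) θ_c / X = 0.571 × 2320 × (189 − 6.50) × 4.69 / 3180 = 356.6 m³.
F/M = Q·S₀ / (V·X) = 2320 × 189 / (356.6 × 3180) = 0.3867 g BOD₅·(g VSS·d)⁻¹.

F/M ≈ 0.387 d⁻¹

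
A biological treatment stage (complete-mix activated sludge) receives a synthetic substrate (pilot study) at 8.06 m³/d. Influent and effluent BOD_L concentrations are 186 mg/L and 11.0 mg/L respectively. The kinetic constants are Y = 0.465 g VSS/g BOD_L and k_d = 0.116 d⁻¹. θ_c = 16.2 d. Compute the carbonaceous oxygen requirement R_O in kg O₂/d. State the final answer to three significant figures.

The observed yield is Y_obs = Y/(1 + k_d·θ_c) = 0.465 / (1 + 0.116 × 16.2) = 0.465 / 2.879 = 0.1615 g VSS per g BOD_L removed.
ΔS = 186 − 11.0 = 175.0 mg/L, so the substrate removal rate is 8.06 × 175.0/1000 = 1.411 kg BOD_L/d.
Net sludge production P_X = 0.1615 × 1.411 = 0.2278 kg VSS/d.
R_O = Q·(S₀ − S) − 1.42·P_X = 1.411 − 1.42 × 0.2278 = 1.087 kg O₂/d.

R_O ≈ 1.09 kg O₂/d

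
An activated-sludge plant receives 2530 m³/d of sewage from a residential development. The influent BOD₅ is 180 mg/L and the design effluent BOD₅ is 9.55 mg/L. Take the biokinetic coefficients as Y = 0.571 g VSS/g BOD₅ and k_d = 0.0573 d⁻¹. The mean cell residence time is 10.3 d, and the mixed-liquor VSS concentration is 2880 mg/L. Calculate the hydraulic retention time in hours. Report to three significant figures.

Steady-state biomass mass balance: V·X·(1 + k_d·θ_c) = Y·Q·(S₀ − S)·θ_c, so V = 0.571 × 2530 × (180 − 9.55) × 10.3 / [2880 × (1 + 0.0573 × 10.3)] = 2.54×10^6 / 4580 = 553.8 m³.
τ = V/Q = 553.8/2530 = 0.2189 d, or 5.253 h.

τ ≈ 5.25 h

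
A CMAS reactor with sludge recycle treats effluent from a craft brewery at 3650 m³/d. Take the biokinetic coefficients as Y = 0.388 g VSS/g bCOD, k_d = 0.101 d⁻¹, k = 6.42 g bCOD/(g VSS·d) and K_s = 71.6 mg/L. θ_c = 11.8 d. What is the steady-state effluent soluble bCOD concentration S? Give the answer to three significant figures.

S ≈ 5.77 mg/L

From the Monod/SRT balance for a CMAS, S = K_s·(1+k_d θ_c)/[θ_c·(Y k − k_d) − 1] = 71.6 × (1 + 0.101 × 11.8) / [11.8 × (0.388 × 6.42 − 0.101) − 1] = 156.9 / 27.20 = 5.769 mg/L.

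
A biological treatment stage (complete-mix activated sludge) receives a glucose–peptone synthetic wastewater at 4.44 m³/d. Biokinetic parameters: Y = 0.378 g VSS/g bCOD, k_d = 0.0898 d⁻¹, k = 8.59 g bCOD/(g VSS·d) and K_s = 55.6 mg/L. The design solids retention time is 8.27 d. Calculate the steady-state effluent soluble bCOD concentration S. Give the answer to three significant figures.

From the Monod/SRT balance for a CMAS, S = K_s·(1+k_d θ_c)/[θ_c·(Y k − k_d) − 1] = 55.6 × (1 + 0.0898 × 8.27) / [8.27 × (0.378 × 8.59 − 0.0898) − 1] = 96.89 / 25.11 = 3.859 mg/L.

S ≈ 3.86 mg/L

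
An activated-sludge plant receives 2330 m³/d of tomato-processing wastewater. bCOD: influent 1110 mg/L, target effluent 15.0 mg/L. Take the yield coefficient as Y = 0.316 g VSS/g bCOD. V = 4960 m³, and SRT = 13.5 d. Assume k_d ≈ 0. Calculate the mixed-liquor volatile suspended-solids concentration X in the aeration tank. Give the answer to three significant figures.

X = Y·Q·ΔS·θ_c / V = 0.316 × 2330 × (1110 − 15.0) × 13.5 / 4960 = 2194 mg/L.

X ≈ 2190 mg/L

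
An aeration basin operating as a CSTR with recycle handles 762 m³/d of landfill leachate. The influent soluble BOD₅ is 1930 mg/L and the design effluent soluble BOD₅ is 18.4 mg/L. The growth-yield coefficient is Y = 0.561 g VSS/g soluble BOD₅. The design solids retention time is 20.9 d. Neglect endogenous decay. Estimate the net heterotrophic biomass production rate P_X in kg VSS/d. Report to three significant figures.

P_X ≈ 817 kg VSS/d

No decay correction is needed, so Y_obs = Y = 0.561.
ΔS = 1930 − 18.4 = 1912 mg/L, so the substrate removal rate is 762 × 1912/1000 = 1457 kg soluble BOD₅/d.
Biomass produced: P_X = Y_obs·Q·ΔS = 0.5610 × 1457 ≈ 817.2 kg VSS/d.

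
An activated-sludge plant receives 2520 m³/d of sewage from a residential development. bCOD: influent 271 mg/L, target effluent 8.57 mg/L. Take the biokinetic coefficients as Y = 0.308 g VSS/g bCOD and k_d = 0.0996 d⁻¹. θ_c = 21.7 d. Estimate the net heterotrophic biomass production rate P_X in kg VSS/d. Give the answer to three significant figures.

The observed yield is Y_obs = Y/(1 + k_d·θ_c) = 0.308 / (1 + 0.0996 × 21.7) = 0.308 / 3.161 = 0.09743 g VSS per g bCOD removed.
Substrate removed = Q·(S₀ − S) = 2520 m³/d × (271 − 8.57) g/m³ = 6.61×10^5 g/d = 661.3 kg/d.
P_X = Y_obs · Q(S₀ − S) = 0.09743 × 661.3 = 64.43 kg VSS/d.

P_X ≈ 64.4 kg VSS/d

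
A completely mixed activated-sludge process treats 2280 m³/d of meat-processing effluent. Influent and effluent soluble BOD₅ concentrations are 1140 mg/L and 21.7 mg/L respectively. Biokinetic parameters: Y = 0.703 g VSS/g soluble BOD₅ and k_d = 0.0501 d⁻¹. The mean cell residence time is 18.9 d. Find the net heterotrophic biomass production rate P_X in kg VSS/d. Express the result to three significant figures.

Observed yield with endogenous decay: Y_obs = Y / (1 + k_d·θ_c) = 0.703 / (1 + 0.0501 × 18.9) = 0.703 / 1.947 = 0.3611 g VSS/g soluble BOD₅.
Q·(S₀ − S) = 2280 × (1140 − 21.7) × 10⁻³ = 2550 kg/d removed.
So the net sludge growth is P_X = 0.3611 × 2550 = 920.7 kg VSS/d.

P_X ≈ 921 kg VSS/d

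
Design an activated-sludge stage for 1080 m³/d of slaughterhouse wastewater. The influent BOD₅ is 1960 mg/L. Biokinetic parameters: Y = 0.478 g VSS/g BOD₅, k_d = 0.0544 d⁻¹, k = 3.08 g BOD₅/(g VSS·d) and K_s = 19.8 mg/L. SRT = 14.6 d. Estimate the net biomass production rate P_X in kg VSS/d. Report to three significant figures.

P_X ≈ 563 kg VSS/d

For a completely mixed reactor with recycle the Lawrence–McCarty relation gives S = K_s·(1 + k_d·θ_c) / [θ_c·(Y·k − k_d) − 1] = 19.8 × (1 + 0.0544 × 14.6) / [14.6 × (0.478 × 3.08 − 0.0544) − 1] = 35.53 / 19.70 = 1.803 mg/L.
Y_obs = Y / (1 + k_d θ_c) = 0.478 / (1 + 0.0544 × 14.6) = 0.478 / 1.794 = 0.2664.
Substrate removed = Q·(S₀ − S) = 1080 m³/d × (1960 − 1.80) g/m³ = 2.11×10^6 g/d = 2115 kg/d.
Biomass produced: P_X = Y_obs·Q·ΔS = 0.2664 × 2115 ≈ 563.4 kg VSS/d.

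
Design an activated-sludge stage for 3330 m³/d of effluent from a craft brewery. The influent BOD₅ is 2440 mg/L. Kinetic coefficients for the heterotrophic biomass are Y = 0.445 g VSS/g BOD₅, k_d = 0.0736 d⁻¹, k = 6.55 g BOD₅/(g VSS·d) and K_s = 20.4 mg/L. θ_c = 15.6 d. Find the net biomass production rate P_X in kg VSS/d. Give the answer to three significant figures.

From the Monod/SRT balance for a CMAS, S = K_s·(1+k_d θ_c)/[θ_c·(Y k − k_d) − 1] = 20.4 × (1 + 0.0736 × 15.6) / [15.6 × (0.445 × 6.55 − 0.0736) − 1] = 43.82 / 43.32 = 1.012 mg/L.
Observed yield with endogenous decay: Y_obs = Y / (1 + k_d·θ_c) = 0.445 / (1 + 0.0736 × 15.6) = 0.445 / 2.148 = 0.2072 g VSS/g BOD₅.
Q·(S₀ − S) = 3330 × (2440 − 1.01) × 10⁻³ = 8122 kg/d removed.
So the net sludge growth is P_X = 0.2072 × 8122 = 1682 kg VSS/d.

P_X ≈ 1680 kg VSS/d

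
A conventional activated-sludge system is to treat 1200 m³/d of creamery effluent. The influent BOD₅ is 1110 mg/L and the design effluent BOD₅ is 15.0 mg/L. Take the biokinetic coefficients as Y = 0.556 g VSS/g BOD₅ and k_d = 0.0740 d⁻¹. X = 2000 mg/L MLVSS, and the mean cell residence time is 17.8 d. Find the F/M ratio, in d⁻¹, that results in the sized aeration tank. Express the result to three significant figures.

Steady-state biomass mass balance: V·X·(1 + k_d·θ_c) = Y·Q·(S₀ − S)·θ_c, so V = 0.556 × 1200 × (1110 − 15.0) × 17.8 / [2000 × (1 + 0.0740 × 17.8)] = 1.3×10^7 / 4634 = 2806 m³.
Food-to-microorganism ratio F/M = Q S₀ / (V X) = 1200 × 1110 / (2806 × 2000) = 0.2373 d⁻¹.

F/M ≈ 0.237 d⁻¹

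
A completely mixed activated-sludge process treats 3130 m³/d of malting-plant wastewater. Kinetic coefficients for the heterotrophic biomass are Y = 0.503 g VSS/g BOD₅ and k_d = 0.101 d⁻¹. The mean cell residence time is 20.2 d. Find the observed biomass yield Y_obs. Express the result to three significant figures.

Y_obs = Y / (1 + k_d θ_c) = 0.503 / (1 + 0.101 × 20.2) = 0.503 / 3.040 = 0.1654.

Y_obs ≈ 0.165 g VSS/g BOD₅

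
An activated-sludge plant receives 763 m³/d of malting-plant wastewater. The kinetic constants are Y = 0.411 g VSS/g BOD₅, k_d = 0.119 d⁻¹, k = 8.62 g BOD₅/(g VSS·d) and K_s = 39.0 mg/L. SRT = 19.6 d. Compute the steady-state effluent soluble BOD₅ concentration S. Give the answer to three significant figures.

S ≈ 1.97 mg/L

From the Monod/SRT balance for a CMAS, S = K_s·(1+k_d θ_c)/[θ_c·(Y k − k_d) − 1] = 39.0 × (1 + 0.119 × 19.6) / [19.6 × (0.411 × 8.62 − 0.119) − 1] = 130.0 / 66.11 = 1.966 mg/L.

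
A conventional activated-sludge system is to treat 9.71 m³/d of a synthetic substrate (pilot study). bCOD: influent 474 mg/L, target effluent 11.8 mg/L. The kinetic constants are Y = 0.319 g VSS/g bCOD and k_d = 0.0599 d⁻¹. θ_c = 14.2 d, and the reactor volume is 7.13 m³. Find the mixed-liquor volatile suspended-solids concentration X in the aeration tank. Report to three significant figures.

From V·X·(1 + k_d·θ_c) = Y·Q·(S₀ − S)·θ_c: X = 0.319 × 9.71 × (474 − 11.8) × 14.2 / [7.13 × (1 + 0.0599 × 14.2)] = 1541 mg/L.

X ≈ 1540 mg/L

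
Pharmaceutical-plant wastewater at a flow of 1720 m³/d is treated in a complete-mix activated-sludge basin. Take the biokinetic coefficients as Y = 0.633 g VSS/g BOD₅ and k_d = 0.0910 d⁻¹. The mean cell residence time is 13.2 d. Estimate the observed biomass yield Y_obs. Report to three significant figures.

Y_obs ≈ 0.288 g VSS/g BOD₅

Y_obs = Y / (1 + k_d θ_c) = 0.633 / (1 + 0.0910 × 13.2) = 0.633 / 2.201 = 0.2876.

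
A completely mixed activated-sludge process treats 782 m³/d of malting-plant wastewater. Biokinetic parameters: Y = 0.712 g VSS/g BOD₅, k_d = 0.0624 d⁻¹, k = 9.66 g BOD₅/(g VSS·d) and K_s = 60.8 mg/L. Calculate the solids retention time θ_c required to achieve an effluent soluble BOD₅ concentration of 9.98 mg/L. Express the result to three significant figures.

From 1/θ_c = Y·k·S/(K_s + S) − k_d: Y·k·S/(K_s+S) = 0.712 × 9.66 × 9.98 / (60.8 + 9.98) = 0.9698 d⁻¹.
1/θ_c = 0.9698 − 0.0624 = 0.9074 d⁻¹, so θ_c = 1.102 d.

θ_c ≈ 1.10 d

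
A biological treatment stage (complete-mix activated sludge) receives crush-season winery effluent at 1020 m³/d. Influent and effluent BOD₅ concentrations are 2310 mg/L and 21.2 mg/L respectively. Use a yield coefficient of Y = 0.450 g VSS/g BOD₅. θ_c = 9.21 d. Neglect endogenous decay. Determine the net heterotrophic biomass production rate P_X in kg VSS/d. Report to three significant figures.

No decay correction is needed, so Y_obs = Y = 0.450.
Substrate removed = Q·(S₀ − S) = 1020 m³/d × (2310 − 21.2) g/m³ = 2.33×10^6 g/d = 2335 kg/d.
Biomass produced: P_X = Y_obs·Q·ΔS = 0.4500 × 2335 ≈ 1051 kg VSS/d.

P_X ≈ 1050 kg VSS/d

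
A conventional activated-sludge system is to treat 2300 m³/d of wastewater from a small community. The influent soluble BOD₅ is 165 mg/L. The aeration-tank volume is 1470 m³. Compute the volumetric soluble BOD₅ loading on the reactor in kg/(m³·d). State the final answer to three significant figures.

Volumetric loading L_v = Q·S₀ / V = 2300 × 165 g/m³ / 1470 m³ = 258.2 g/(m³·d) = 0.2582 kg soluble BOD₅/(m³·d).

L_v ≈ 0.258 kg soluble BOD₅/(m³·d)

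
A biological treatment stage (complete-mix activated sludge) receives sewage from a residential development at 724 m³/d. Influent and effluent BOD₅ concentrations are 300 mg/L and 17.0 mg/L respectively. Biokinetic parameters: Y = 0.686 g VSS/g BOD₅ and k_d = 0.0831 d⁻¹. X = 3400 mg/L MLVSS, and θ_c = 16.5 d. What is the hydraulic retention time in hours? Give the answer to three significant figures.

Rearranging the biomass balance for a CMAS with decay, V = Y·Q·ΔS·θ_c / [X·(1+k_d θ_c)] = 0.686 × 724 × (300 − 17.0) × 16.5 / [3400 × (1 + 0.0831 × 16.5)] = 2.32×10^6 / 8062 = 287.7 m³.
HRT = V/Q = 287.7 m³ / 724 m³·d⁻¹ = 0.3973 d × 24 = 9.536 h.

τ ≈ 9.54 h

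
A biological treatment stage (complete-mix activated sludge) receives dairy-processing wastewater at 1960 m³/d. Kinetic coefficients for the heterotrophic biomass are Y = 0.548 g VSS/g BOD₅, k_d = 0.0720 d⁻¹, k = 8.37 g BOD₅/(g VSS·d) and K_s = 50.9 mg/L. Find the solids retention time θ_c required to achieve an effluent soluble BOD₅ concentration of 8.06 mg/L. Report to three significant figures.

Specific growth rate at S = 8.06 mg/L: μ = YkS/(K_s+S) = 0.548·8.37·8.06/(50.9+8.06) = 0.6270 d⁻¹.
Then 1/θ_c = μ − k_d = 0.6270 − 0.0720 = 0.5550 d⁻¹, giving θ_c = 1.802 d.

θ_c ≈ 1.80 d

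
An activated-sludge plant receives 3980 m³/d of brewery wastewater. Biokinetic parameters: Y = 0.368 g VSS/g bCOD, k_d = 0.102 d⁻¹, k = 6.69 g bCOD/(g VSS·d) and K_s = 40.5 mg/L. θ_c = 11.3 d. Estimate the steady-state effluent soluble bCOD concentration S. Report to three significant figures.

S ≈ 3.40 mg/L

For a completely mixed reactor with recycle the Lawrence–McCarty relation gives S = K_s·(1 + k_d·θ_c) / [θ_c·(Y·k − k_d) − 1] = 40.5 × (1 + 0.102 × 11.3) / [11.3 × (0.368 × 6.69 − 0.102) − 1] = 87.18 / 25.67 = 3.397 mg/L.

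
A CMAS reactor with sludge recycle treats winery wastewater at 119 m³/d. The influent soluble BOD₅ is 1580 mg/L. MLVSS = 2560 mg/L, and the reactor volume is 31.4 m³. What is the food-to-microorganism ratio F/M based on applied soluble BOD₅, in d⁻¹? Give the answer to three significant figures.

F/M ≈ 2.34 d⁻¹

F/M = Q·S₀ / (V·X) = 119 × 1580 / (31.40 × 2560) = 2.339 g soluble BOD₅·(g VSS·d)⁻¹.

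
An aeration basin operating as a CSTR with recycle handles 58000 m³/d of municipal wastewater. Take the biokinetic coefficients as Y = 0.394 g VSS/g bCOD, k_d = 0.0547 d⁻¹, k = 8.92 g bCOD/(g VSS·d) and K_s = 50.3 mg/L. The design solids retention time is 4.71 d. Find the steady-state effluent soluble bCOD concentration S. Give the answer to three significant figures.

S ≈ 4.14 mg/L

For a completely mixed reactor with recycle the Lawrence–McCarty relation gives S = K_s·(1 + k_d·θ_c) / [θ_c·(Y·k − k_d) − 1] = 50.3 × (1 + 0.0547 × 4.71) / [4.71 × (0.394 × 8.92 − 0.0547) − 1] = 63.26 / 15.30 = 4.136 mg/L.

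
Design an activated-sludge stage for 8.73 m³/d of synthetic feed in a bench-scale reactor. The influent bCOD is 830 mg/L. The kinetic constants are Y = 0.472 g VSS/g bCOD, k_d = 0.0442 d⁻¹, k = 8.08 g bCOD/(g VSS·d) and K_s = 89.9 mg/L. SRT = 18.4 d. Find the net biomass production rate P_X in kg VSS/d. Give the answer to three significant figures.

P_X ≈ 1.88 kg VSS/d

Effluent substrate depends only on kinetics and SRT: S = K_s(1 + k_d θ_c) / [θ_c(Yk − k_d) − 1] = 89.9 × (1 + 0.0442 × 18.4) / [18.4 × (0.472 × 8.08 − 0.0442) − 1] = 163.0 / 68.36 = 2.385 mg/L.
Observed yield with endogenous decay: Y_obs = Y / (1 + k_d·θ_c) = 0.472 / (1 + 0.0442 × 18.4) = 0.472 / 1.813 = 0.2603 g VSS/g bCOD.
Q·(S₀ − S) = 8.73 × (830 − 2.38) × 10⁻³ = 7.225 kg/d removed.
So the net sludge growth is P_X = 0.2603 × 7.225 = 1.881 kg VSS/d.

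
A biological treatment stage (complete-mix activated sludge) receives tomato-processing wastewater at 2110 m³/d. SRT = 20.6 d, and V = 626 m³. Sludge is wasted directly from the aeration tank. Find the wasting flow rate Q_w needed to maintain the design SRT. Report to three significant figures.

Q_w ≈ 30.4 m³/d

Wasting from the aeration tank: Q_w = V / θ_c = 626.0 / 20.6 = 30.39 m³/d.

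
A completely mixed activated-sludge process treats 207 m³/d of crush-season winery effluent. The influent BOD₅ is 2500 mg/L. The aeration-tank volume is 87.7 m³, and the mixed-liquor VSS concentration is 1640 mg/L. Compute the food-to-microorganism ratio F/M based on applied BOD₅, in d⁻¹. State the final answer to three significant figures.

Food-to-microorganism ratio F/M = Q S₀ / (V X) = 207 × 2500 / (87.70 × 1640) = 3.598 d⁻¹.

F/M ≈ 3.60 d⁻¹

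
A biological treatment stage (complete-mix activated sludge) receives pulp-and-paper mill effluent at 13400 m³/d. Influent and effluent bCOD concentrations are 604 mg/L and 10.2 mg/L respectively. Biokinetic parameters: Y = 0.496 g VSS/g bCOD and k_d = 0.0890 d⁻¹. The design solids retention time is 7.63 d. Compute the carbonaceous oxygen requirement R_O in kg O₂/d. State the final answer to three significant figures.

R_O ≈ 4620 kg O₂/d

The observed yield is Y_obs = Y/(1 + k_d·θ_c) = 0.496 / (1 + 0.0890 × 7.63) = 0.496 / 1.679 = 0.2954 g VSS per g bCOD removed.
Mass of bCOD removed per day: Q(S₀ − S) = 13400 × 593.8 g/m³ = 7957 kg/d.
Net sludge production P_X = 0.2954 × 7957 = 2350 kg VSS/d.
R_O = Q·(S₀ − S) − 1.42·P_X = 7957 − 1.42 × 2350 = 4619 kg O₂/d.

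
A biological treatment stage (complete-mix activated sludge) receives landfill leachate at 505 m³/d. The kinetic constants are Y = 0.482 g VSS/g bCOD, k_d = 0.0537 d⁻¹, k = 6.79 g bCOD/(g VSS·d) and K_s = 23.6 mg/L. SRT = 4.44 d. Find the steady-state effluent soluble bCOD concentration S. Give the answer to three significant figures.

Effluent substrate depends only on kinetics and SRT: S = K_s(1 + k_d θ_c) / [θ_c(Yk − k_d) − 1] = 23.6 × (1 + 0.0537 × 4.44) / [4.44 × (0.482 × 6.79 − 0.0537) − 1] = 29.23 / 13.29 = 2.199 mg/L.

S ≈ 2.20 mg/L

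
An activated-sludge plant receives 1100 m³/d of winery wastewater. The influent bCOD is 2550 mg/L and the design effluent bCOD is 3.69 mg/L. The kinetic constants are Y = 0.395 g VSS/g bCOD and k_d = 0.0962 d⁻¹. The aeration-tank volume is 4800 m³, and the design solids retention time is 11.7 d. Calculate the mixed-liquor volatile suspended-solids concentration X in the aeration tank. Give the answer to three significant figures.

X ≈ 1270 mg/L

Solving the biomass balance for X: X = Y Q (S₀−S) θ_c / [V (1+k_d θ_c)] = 0.395 × 1100 × (2550 − 3.69) × 11.7 / [4800 × (1 + 0.0962 × 11.7)] = 1269 mg/L.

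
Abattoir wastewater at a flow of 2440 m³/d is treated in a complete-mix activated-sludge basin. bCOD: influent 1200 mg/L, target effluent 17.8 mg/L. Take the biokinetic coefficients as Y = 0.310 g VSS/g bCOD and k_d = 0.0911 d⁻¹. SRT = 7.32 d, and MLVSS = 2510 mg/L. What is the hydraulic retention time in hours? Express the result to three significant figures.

Steady-state biomass mass balance: V·X·(1 + k_d·θ_c) = Y·Q·(S₀ − S)·θ_c, so V = 0.310 × 2440 × (1200 − 17.8) × 7.32 / [2510 × (1 + 0.0911 × 7.32)] = 6.55×10^6 / 4184 = 1565 m³.
Hydraulic retention time τ = V/Q = 1565 / 2440 = 0.6412 d = 15.39 h.

τ ≈ 15.4 h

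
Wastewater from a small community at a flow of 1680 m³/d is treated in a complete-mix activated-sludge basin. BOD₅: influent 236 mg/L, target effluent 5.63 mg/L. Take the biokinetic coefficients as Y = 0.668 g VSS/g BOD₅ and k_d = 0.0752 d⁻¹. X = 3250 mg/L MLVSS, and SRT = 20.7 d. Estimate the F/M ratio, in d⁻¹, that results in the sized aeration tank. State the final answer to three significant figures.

Rearranging the biomass balance for a CMAS with decay, V = Y·Q·ΔS·θ_c / [X·(1+k_d θ_c)] = 0.668 × 1680 × (236 − 5.63) × 20.7 / [3250 × (1 + 0.0752 × 20.7)] = 5.35×10^6 / 8309 = 644.1 m³.
F/M = Q·S₀ / (V·X) = 1680 × 236 / (644.1 × 3250) = 0.1894 g BOD₅·(g VSS·d)⁻¹.

F/M ≈ 0.189 d⁻¹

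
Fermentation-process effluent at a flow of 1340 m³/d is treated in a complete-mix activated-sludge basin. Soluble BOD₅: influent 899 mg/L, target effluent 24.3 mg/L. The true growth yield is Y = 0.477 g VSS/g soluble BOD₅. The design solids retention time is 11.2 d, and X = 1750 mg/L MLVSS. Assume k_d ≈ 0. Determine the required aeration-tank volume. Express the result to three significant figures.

V ≈ 3580 m³

With k_d = 0 the design equation reduces to V = Y Q (S₀−S) θ_c / X = 0.477 × 1340 × (899 − 24.3) × 11.2 / 1750 = 3578 m³.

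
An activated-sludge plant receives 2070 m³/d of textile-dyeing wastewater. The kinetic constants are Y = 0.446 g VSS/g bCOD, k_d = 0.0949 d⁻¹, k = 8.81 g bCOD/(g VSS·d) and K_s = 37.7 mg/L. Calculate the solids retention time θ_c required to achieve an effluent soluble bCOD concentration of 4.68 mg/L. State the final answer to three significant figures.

θ_c ≈ 2.95 d

At the target effluent, Y k S/(K_s+S) = 0.446×8.81×4.68/42.38 = 0.4339 d⁻¹.
1/θ_c = 0.4339 − 0.0949 = 0.3390 d⁻¹, so θ_c = 2.950 d.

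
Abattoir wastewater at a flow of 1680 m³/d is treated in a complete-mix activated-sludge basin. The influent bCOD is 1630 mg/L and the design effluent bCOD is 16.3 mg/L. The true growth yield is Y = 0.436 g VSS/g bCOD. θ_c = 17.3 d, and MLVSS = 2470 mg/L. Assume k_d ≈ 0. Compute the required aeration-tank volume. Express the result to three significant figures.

With k_d = 0 the design equation reduces to V = Y Q (S₀−S) θ_c / X = 0.436 × 1680 × (1630 − 16.3) × 17.3 / 2470 = 8279 m³.

V ≈ 8280 m³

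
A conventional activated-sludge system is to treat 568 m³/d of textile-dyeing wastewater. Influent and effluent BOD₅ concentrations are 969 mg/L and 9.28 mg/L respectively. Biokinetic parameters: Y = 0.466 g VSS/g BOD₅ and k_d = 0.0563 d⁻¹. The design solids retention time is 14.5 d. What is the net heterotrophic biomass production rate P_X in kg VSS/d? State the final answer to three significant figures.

Observed yield with endogenous decay: Y_obs = Y / (1 + k_d·θ_c) = 0.466 / (1 + 0.0563 × 14.5) = 0.466 / 1.816 = 0.2566 g VSS/g BOD₅.
Mass of BOD₅ removed per day: Q(S₀ − S) = 568 × 959.7 g/m³ = 545.1 kg/d.
So the net sludge growth is P_X = 0.2566 × 545.1 = 139.9 kg VSS/d.

P_X ≈ 140 kg VSS/d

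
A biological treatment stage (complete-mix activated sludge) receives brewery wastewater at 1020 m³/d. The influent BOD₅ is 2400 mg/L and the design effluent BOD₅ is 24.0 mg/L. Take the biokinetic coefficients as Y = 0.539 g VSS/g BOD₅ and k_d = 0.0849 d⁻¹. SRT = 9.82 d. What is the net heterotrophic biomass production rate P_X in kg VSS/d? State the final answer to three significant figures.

Correct the yield for decay: Y_obs = Y/(1 + k_d θ_c) = 0.539 / (1 + 0.0849 × 9.82) = 0.539 / 1.834 = 0.2939.
Q·(S₀ − S) = 1020 × (2400 − 24.0) × 10⁻³ = 2424 kg/d removed.
Net biomass production P_X = Y_obs × Q·(S₀ − S) = 0.2939 × 2424 = 712.4 kg VSS/d.

P_X ≈ 712 kg VSS/d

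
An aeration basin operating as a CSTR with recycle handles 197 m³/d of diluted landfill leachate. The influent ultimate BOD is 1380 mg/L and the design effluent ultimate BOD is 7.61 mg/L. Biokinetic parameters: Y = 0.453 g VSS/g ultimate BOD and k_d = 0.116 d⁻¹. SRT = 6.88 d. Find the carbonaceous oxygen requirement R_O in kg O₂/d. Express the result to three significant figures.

R_O ≈ 174 kg O₂/d

Observed yield with endogenous decay: Y_obs = Y / (1 + k_d·θ_c) = 0.453 / (1 + 0.116 × 6.88) = 0.453 / 1.798 = 0.2519 g VSS/g ultimate BOD.
Q·(S₀ − S) = 197 × (1380 − 7.61) × 10⁻³ = 270.4 kg/d removed.
P_X = Y_obs·Q·(S₀ − S) = 0.2519 × 270.4 = 68.11 kg VSS/d.
R_O = Q·ΔS − 1.42 P_X = 270.4 − 96.72 = 173.6 kg O₂/d.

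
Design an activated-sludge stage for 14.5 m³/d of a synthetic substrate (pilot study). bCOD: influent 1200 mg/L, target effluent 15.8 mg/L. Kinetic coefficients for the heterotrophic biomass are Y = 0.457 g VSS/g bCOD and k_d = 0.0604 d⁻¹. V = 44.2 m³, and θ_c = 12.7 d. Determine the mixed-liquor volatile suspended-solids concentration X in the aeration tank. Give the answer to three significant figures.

Solving the biomass balance for X: X = Y Q (S₀−S) θ_c / [V (1+k_d θ_c)] = 0.457 × 14.5 × (1200 − 15.8) × 12.7 / [44.2 × (1 + 0.0604 × 12.7)] = 1276 mg/L.

X ≈ 1280 mg/L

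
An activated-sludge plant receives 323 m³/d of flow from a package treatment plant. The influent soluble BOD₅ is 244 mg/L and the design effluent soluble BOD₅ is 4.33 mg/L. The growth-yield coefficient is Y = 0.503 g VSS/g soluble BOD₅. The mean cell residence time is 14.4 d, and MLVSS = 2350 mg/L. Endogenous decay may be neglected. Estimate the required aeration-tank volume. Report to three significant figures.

Biomass mass balance (decay neglected): V·X = Y·Q·(S₀ − S)·θ_c, so V = 0.503 × 323 × (244 − 4.33) × 14.4 / 2350 = 238.6 m³.

V ≈ 239 m³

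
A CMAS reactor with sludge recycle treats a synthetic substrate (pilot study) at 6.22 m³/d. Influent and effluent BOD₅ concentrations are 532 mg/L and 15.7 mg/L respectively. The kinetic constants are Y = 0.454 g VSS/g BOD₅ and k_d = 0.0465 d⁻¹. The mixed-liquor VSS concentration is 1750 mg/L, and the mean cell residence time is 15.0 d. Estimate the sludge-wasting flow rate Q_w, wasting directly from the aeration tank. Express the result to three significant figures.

Q_w ≈ 0.491 m³/d

From the SRT design equation V = Y Q (S₀−S) θ_c / [X (1 + k_d θ_c)] = 0.454 × 6.22 × (532 − 15.7) × 15.0 / [1750 × (1 + 0.0465 × 15.0)] = 2.19×10^4 / 2971 = 7.362 m³.
Wasting from the aeration tank: Q_w = V / θ_c = 7.362 / 15.0 = 0.4908 m³/d.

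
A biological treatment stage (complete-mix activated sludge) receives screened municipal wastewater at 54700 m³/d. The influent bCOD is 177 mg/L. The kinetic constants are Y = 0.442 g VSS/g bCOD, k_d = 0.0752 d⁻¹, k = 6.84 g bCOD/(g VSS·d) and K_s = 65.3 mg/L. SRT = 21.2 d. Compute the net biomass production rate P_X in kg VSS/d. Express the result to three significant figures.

P_X ≈ 1620 kg VSS/d

From the Monod/SRT balance for a CMAS, S = K_s·(1+k_d θ_c)/[θ_c·(Y k − k_d) − 1] = 65.3 × (1 + 0.0752 × 21.2) / [21.2 × (0.442 × 6.84 − 0.0752) − 1] = 169.4 / 61.50 = 2.755 mg/L.
Observed yield with endogenous decay: Y_obs = Y / (1 + k_d·θ_c) = 0.442 / (1 + 0.0752 × 21.2) = 0.442 / 2.594 = 0.1704 g VSS/g bCOD.
Q·(S₀ − S) = 54700 × (177 − 2.75) × 10⁻³ = 9531 kg/d removed.
Biomass produced: P_X = Y_obs·Q·ΔS = 0.1704 × 9531 ≈ 1624 kg VSS/d.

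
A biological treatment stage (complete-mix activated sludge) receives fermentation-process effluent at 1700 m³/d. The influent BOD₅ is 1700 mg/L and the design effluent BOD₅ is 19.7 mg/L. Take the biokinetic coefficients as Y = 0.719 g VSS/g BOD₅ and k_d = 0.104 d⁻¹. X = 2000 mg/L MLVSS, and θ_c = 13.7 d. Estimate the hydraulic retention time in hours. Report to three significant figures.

Rearranging the biomass balance for a CMAS with decay, V = Y·Q·ΔS·θ_c / [X·(1+k_d θ_c)] = 0.719 × 1700 × (1700 − 19.7) × 13.7 / [2000 × (1 + 0.104 × 13.7)] = 2.81×10^7 / 4850 = 5802 m³.
τ = V/Q = 5802/1700 = 3.413 d, or 81.91 h.

τ ≈ 81.9 h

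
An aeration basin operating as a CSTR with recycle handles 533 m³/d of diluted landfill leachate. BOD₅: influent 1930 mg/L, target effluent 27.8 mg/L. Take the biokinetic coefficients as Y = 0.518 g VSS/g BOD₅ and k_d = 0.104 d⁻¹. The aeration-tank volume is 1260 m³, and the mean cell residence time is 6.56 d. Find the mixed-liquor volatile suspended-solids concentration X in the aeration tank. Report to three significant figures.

Solving the biomass balance for X: X = Y Q (S₀−S) θ_c / [V (1+k_d θ_c)] = 0.518 × 533 × (1930 − 27.8) × 6.56 / [1260 × (1 + 0.104 × 6.56)] = 1625 mg/L.

X ≈ 1630 mg/L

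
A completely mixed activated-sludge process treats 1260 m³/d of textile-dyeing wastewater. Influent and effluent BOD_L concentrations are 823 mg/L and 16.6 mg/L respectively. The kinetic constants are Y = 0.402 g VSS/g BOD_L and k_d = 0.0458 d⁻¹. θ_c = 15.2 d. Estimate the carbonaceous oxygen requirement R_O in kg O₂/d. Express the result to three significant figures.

R_O ≈ 674 kg O₂/d

Correct the yield for decay: Y_obs = Y/(1 + k_d θ_c) = 0.402 / (1 + 0.0458 × 15.2) = 0.402 / 1.696 = 0.2370.
Substrate removed = Q·(S₀ − S) = 1260 m³/d × (823 − 16.6) g/m³ = 1.02×10^6 g/d = 1016 kg/d.
Net sludge production P_X = 0.2370 × 1016 = 240.8 kg VSS/d.
R_O = Q·ΔS − 1.42 P_X = 1016 − 342.0 = 674.1 kg O₂/d.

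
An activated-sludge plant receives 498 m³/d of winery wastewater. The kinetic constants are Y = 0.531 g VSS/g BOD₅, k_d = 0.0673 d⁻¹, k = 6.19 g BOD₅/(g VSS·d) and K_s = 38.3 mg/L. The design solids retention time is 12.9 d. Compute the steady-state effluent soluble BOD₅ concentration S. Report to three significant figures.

From the Monod/SRT balance for a CMAS, S = K_s·(1+k_d θ_c)/[θ_c·(Y k − k_d) − 1] = 38.3 × (1 + 0.0673 × 12.9) / [12.9 × (0.531 × 6.19 − 0.0673) − 1] = 71.55 / 40.53 = 1.765 mg/L.

S ≈ 1.77 mg/L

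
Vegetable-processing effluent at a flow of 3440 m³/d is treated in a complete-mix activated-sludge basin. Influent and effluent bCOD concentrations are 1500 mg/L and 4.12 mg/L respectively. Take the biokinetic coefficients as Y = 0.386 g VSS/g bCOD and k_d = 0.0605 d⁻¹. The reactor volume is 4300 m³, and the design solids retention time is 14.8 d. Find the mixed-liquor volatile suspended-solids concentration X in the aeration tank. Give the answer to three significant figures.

X ≈ 3610 mg/L

Solving the biomass balance for X: X = Y Q (S₀−S) θ_c / [V (1+k_d θ_c)] = 0.386 × 3440 × (1500 − 4.12) × 14.8 / [4300 × (1 + 0.0605 × 14.8)] = 3607 mg/L.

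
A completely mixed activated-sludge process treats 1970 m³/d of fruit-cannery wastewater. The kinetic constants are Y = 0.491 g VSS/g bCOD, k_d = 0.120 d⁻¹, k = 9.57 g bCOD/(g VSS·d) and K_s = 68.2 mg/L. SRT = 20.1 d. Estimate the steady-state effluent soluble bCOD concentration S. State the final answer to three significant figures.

For a completely mixed reactor with recycle the Lawrence–McCarty relation gives S = K_s·(1 + k_d·θ_c) / [θ_c·(Y·k − k_d) − 1] = 68.2 × (1 + 0.120 × 20.1) / [20.1 × (0.491 × 9.57 − 0.120) − 1] = 232.7 / 91.04 = 2.556 mg/L.

S ≈ 2.56 mg/L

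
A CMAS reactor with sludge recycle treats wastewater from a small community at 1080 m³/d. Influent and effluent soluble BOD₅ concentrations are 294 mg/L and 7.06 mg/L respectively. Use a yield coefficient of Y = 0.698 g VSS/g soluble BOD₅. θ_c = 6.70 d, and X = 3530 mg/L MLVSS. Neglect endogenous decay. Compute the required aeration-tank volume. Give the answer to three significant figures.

V ≈ 411 m³

Biomass mass balance (decay neglected): V·X = Y·Q·(S₀ − S)·θ_c, so V = 0.698 × 1080 × (294 − 7.06) × 6.70 / 3530 = 410.6 m³.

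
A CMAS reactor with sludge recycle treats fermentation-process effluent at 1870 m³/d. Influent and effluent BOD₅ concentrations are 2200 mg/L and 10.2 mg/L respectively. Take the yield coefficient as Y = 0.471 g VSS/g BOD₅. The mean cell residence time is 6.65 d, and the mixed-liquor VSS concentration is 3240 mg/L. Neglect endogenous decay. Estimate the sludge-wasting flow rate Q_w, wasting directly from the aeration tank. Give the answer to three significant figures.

Biomass mass balance (decay neglected): V·X = Y·Q·(S₀ − S)·θ_c, so V = 0.471 × 1870 × (2200 − 10.2) × 6.65 / 3240 = 3959 m³.
Wasting from the aeration tank: Q_w = V / θ_c = 3959 / 6.65 = 595.3 m³/d.

Q_w ≈ 595 m³/d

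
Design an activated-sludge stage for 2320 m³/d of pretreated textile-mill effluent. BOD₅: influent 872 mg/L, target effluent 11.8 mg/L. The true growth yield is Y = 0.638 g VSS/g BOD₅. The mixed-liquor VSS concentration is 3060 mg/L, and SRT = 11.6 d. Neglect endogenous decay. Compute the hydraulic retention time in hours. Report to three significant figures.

τ ≈ 49.9 h

With k_d = 0 the design equation reduces to V = Y Q (S₀−S) θ_c / X = 0.638 × 2320 × (872 − 11.8) × 11.6 / 3060 = 4827 m³.
Hydraulic retention time τ = V/Q = 4827 / 2320 = 2.080 d = 49.93 h.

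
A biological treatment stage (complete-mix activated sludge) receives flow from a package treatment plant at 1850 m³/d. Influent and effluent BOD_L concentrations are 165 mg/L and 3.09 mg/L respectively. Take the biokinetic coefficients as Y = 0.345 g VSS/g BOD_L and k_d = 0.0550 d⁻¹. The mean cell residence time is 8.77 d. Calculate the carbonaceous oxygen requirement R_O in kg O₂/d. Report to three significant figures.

The observed yield is Y_obs = Y/(1 + k_d·θ_c) = 0.345 / (1 + 0.0550 × 8.77) = 0.345 / 1.482 = 0.2327 g VSS per g BOD_L removed.
ΔS = 165 − 3.09 = 161.9 mg/L, so the substrate removal rate is 1850 × 161.9/1000 = 299.5 kg BOD_L/d.
P_X = Y_obs·Q·(S₀ − S) = 0.2327 × 299.5 = 69.71 kg VSS/d.
R_O = Q·ΔS − 1.42 P_X = 299.5 − 98.99 = 200.5 kg O₂/d.

R_O ≈ 201 kg O₂/d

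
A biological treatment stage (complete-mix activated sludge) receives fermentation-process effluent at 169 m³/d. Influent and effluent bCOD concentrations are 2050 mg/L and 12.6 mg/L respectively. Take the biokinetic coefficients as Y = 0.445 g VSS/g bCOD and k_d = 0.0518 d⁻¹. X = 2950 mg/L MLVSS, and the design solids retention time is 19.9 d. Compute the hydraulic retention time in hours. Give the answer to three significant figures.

τ ≈ 72.3 h

Rearranging the biomass balance for a CMAS with decay, V = Y·Q·ΔS·θ_c / [X·(1+k_d θ_c)] = 0.445 × 169 × (2050 − 12.6) × 19.9 / [2950 × (1 + 0.0518 × 19.9)] = 3.05×10^6 / 5991 = 509.0 m³.
τ = V/Q = 509.0/169 = 3.012 d, or 72.28 h.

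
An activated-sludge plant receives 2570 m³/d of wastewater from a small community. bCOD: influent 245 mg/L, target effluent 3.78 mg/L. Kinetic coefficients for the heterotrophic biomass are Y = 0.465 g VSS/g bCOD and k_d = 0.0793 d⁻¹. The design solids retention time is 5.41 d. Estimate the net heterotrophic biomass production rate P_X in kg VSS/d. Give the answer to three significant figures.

P_X ≈ 202 kg VSS/d

The observed yield is Y_obs = Y/(1 + k_d·θ_c) = 0.465 / (1 + 0.0793 × 5.41) = 0.465 / 1.429 = 0.3254 g VSS per g bCOD removed.
Mass of bCOD removed per day: Q(S₀ − S) = 2570 × 241.2 g/m³ = 619.9 kg/d.
Biomass produced: P_X = Y_obs·Q·ΔS = 0.3254 × 619.9 ≈ 201.7 kg VSS/d.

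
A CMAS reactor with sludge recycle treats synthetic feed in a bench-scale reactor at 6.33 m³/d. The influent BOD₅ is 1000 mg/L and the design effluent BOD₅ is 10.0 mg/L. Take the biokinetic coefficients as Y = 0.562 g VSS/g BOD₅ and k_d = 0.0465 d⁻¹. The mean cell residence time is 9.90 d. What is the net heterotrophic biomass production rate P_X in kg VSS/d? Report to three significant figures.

P_X ≈ 2.41 kg VSS/d

Correct the yield for decay: Y_obs = Y/(1 + k_d θ_c) = 0.562 / (1 + 0.0465 × 9.90) = 0.562 / 1.460 = 0.3848.
ΔS = 1000 − 10.0 = 990.0 mg/L, so the substrate removal rate is 6.33 × 990.0/1000 = 6.267 kg BOD₅/d.
P_X = Y_obs · Q(S₀ − S) = 0.3848 × 6.267 = 2.412 kg VSS/d.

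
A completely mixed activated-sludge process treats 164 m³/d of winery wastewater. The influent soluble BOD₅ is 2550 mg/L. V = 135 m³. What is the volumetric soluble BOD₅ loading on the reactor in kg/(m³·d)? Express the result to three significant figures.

L_v ≈ 3.10 kg soluble BOD₅/(m³·d)

Volumetric loading L_v = Q·S₀ / V = 164 × 2550 g/m³ / 135.0 m³ = 3098 g/(m³·d) = 3.098 kg soluble BOD₅/(m³·d).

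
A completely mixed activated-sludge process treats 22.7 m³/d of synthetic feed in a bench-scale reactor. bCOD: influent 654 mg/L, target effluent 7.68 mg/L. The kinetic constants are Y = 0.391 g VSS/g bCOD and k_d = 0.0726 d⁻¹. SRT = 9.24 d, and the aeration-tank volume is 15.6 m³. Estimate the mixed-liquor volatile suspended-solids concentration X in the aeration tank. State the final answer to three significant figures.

X = Y·Q·ΔS·θ_c / [V·(1 + k_d θ_c)] = 0.391 × 22.7 × (654 − 7.68) × 9.24 / [15.6 × (1 + 0.0726 × 9.24)] = 2034 mg/L.

X ≈ 2030 mg/L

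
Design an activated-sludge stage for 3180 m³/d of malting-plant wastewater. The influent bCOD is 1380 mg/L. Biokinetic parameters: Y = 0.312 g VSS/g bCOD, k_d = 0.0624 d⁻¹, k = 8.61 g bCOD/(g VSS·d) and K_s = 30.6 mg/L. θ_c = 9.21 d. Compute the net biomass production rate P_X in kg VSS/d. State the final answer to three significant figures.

Effluent substrate depends only on kinetics and SRT: S = K_s(1 + k_d θ_c) / [θ_c(Yk − k_d) − 1] = 30.6 × (1 + 0.0624 × 9.21) / [9.21 × (0.312 × 8.61 − 0.0624) − 1] = 48.19 / 23.17 = 2.080 mg/L.
Observed yield with endogenous decay: Y_obs = Y / (1 + k_d·θ_c) = 0.312 / (1 + 0.0624 × 9.21) = 0.312 / 1.575 = 0.1981 g VSS/g bCOD.
Substrate removed = Q·(S₀ − S) = 3180 m³/d × (1380 − 2.08) g/m³ = 4.38×10^6 g/d = 4382 kg/d.
Biomass produced: P_X = Y_obs·Q·ΔS = 0.1981 × 4382 ≈ 868.2 kg VSS/d.

P_X ≈ 868 kg VSS/d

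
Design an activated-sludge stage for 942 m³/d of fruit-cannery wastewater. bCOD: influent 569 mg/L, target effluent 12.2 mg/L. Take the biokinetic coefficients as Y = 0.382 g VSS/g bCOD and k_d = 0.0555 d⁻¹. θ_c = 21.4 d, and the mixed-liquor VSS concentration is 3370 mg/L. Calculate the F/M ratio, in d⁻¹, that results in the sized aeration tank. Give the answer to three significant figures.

Steady-state biomass mass balance: V·X·(1 + k_d·θ_c) = Y·Q·(S₀ − S)·θ_c, so V = 0.382 × 942 × (569 − 12.2) × 21.4 / [3370 × (1 + 0.0555 × 21.4)] = 4.29×10^6 / 7373 = 581.6 m³.
F/M = applied load / biomass = Q·S₀/(V·X) = 942 × 569 / (581.6 × 3370) = 0.2735 d⁻¹.

F/M ≈ 0.273 d⁻¹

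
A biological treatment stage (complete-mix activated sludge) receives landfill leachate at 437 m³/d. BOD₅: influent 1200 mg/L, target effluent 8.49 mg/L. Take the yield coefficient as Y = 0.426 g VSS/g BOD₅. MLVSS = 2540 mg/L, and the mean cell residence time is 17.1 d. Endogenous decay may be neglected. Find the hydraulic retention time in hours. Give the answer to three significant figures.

With k_d = 0 the design equation reduces to V = Y Q (S₀−S) θ_c / X = 0.426 × 437 × (1200 − 8.49) × 17.1 / 2540 = 1493 m³.
τ = V/Q = 1493/437 = 3.417 d, or 82.01 h.

τ ≈ 82.0 h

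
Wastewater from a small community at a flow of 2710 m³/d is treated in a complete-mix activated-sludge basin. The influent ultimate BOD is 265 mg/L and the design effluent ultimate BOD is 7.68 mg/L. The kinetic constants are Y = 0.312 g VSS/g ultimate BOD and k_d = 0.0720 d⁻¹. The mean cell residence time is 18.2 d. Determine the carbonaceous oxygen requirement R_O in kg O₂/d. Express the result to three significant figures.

Correct the yield for decay: Y_obs = Y/(1 + k_d θ_c) = 0.312 / (1 + 0.0720 × 18.2) = 0.312 / 2.310 = 0.1350.
Mass of ultimate BOD removed per day: Q(S₀ − S) = 2710 × 257.3 g/m³ = 697.3 kg/d.
P_X = Y_obs·Q·(S₀ − S) = 0.1350 × 697.3 = 94.17 kg VSS/d.
R_O = Q·(S₀ − S) − 1.42·P_X = 697.3 − 1.42 × 94.17 = 563.6 kg O₂/d.

R_O ≈ 564 kg O₂/d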